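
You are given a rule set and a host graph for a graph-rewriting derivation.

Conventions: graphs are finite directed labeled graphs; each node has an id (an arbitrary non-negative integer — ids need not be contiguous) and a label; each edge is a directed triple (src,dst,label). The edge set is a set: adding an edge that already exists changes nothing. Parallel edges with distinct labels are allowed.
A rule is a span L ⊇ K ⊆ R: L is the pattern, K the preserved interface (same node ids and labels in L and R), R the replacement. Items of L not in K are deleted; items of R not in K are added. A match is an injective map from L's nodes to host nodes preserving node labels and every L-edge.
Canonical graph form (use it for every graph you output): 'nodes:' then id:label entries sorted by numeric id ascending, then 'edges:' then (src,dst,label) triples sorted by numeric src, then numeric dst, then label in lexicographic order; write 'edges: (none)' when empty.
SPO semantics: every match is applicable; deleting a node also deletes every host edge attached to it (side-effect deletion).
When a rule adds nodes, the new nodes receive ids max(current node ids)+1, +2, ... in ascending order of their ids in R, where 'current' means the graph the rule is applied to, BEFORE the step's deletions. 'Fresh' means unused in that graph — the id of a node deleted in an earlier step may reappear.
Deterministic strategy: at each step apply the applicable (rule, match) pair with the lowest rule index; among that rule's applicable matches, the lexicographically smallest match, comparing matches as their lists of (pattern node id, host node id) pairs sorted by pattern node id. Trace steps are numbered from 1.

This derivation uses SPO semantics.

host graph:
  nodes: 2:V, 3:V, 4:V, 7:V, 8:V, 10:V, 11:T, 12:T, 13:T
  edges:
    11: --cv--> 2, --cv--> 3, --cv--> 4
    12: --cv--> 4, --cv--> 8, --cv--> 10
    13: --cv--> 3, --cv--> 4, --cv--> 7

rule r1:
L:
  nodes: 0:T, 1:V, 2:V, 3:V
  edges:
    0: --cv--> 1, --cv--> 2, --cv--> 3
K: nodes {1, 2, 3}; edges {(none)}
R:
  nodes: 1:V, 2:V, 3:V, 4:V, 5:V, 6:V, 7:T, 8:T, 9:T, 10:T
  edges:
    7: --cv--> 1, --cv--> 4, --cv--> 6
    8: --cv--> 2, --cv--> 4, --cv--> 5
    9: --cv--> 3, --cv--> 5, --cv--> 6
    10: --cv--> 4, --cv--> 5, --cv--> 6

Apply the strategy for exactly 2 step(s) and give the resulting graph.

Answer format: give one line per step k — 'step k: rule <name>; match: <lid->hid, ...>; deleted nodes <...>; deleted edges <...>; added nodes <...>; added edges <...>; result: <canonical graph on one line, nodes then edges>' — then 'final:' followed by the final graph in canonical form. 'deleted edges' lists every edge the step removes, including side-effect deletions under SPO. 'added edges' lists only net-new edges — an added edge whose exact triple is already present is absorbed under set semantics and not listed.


step 1: rule r1; match: 0->11, 1->2, 2->3, 3->4; deleted nodes 11; deleted edges (11,2,cv); (11,3,cv); (11,4,cv); added nodes 14, 15, 16, 17, 18, 19, 20; added edges (17,2,cv); (17,14,cv); (17,16,cv); (18,3,cv); (18,14,cv); (18,15,cv); (19,4,cv); (19,15,cv); (19,16,cv); (20,14,cv); (20,15,cv); (20,16,cv); result: nodes: 2:V, 3:V, 4:V, 7:V, 8:V, 10:V, 12:T, 13:T, 14:V, 15:V, 16:V, 17:T, 18:T, 19:T, 20:T edges: (12,4,cv); (12,8,cv); (12,10,cv); (13,3,cv); (13,4,cv); (13,7,cv); (17,2,cv); (17,14,cv); (17,16,cv); (18,3,cv); (18,14,cv); (18,15,cv); (19,4,cv); (19,15,cv); (19,16,cv); (20,14,cv); (20,15,cv); (20,16,cv)
step 2: rule r1; match: 0->12, 1->4, 2->8, 3->10; deleted nodes 12; deleted edges (12,4,cv); (12,8,cv); (12,10,cv); added nodes 21, 22, 23, 24, 25, 26, 27; added edges (24,4,cv); (24,21,cv); (24,23,cv); (25,8,cv); (25,21,cv); (25,22,cv); (26,10,cv); (26,22,cv); (26,23,cv); (27,21,cv); (27,22,cv); (27,23,cv); result: nodes: 2:V, 3:V, 4:V, 7:V, 8:V, 10:V, 13:T, 14:V, 15:V, 16:V, 17:T, 18:T, 19:T, 20:T, 21:V, 22:V, 23:V, 24:T, 25:T, 26:T, 27:T edges: (13,3,cv); (13,4,cv); (13,7,cv); (17,2,cv); (17,14,cv); (17,16,cv); (18,3,cv); (18,14,cv); (18,15,cv); (19,4,cv); (19,15,cv); (19,16,cv); (20,14,cv); (20,15,cv); (20,16,cv); (24,4,cv); (24,21,cv); (24,23,cv); (25,8,cv); (25,21,cv); (25,22,cv); (26,10,cv); (26,22,cv); (26,23,cv); (27,21,cv); (27,22,cv); (27,23,cv)
final:
nodes: 2:V, 3:V, 4:V, 7:V, 8:V, 10:V, 13:T, 14:V, 15:V, 16:V, 17:T, 18:T, 19:T, 20:T, 21:V, 22:V, 23:V, 24:T, 25:T, 26:T, 27:T
edges: (13,3,cv); (13,4,cv); (13,7,cv); (17,2,cv); (17,14,cv); (17,16,cv); (18,3,cv); (18,14,cv); (18,15,cv); (19,4,cv); (19,15,cv); (19,16,cv); (20,14,cv); (20,15,cv); (20,16,cv); (24,4,cv); (24,21,cv); (24,23,cv); (25,8,cv); (25,21,cv); (25,22,cv); (26,10,cv); (26,22,cv); (26,23,cv); (27,21,cv); (27,22,cv); (27,23,cv)


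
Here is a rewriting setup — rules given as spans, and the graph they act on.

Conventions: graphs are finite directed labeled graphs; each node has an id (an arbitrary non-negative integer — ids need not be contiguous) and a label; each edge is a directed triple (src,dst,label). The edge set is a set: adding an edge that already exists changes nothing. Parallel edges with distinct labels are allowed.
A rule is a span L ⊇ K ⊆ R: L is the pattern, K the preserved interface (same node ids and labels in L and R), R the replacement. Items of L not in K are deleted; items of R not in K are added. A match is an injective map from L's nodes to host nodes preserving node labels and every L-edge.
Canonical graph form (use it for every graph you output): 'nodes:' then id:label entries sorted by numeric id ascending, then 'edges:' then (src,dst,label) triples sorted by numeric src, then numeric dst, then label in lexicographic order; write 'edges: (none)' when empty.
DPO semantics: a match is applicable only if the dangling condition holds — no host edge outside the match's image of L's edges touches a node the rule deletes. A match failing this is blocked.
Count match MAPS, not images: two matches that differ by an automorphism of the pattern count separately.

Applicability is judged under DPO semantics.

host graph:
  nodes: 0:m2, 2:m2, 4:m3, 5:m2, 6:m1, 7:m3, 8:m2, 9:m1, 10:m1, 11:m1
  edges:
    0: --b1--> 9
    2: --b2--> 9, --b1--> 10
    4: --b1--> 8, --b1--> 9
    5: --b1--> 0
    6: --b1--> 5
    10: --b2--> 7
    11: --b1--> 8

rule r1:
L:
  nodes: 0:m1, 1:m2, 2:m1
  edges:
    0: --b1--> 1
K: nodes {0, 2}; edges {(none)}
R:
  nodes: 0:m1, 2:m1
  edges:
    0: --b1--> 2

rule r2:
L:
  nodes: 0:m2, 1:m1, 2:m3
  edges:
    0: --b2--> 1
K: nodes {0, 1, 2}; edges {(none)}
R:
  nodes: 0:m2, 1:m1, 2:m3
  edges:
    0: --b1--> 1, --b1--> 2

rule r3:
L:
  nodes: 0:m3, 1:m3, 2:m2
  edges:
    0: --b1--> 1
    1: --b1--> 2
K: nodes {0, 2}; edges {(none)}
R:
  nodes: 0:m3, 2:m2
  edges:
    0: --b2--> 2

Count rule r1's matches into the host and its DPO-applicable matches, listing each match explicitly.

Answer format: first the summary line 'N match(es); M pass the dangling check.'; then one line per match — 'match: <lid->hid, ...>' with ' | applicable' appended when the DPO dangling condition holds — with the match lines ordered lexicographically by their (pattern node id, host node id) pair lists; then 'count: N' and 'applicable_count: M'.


6 match(es); 0 pass the dangling check.
match: 0->6, 1->5, 2->9
match: 0->6, 1->5, 2->10
match: 0->6, 1->5, 2->11
match: 0->11, 1->8, 2->6
match: 0->11, 1->8, 2->9
match: 0->11, 1->8, 2->10
count: 6
applicable_count: 0


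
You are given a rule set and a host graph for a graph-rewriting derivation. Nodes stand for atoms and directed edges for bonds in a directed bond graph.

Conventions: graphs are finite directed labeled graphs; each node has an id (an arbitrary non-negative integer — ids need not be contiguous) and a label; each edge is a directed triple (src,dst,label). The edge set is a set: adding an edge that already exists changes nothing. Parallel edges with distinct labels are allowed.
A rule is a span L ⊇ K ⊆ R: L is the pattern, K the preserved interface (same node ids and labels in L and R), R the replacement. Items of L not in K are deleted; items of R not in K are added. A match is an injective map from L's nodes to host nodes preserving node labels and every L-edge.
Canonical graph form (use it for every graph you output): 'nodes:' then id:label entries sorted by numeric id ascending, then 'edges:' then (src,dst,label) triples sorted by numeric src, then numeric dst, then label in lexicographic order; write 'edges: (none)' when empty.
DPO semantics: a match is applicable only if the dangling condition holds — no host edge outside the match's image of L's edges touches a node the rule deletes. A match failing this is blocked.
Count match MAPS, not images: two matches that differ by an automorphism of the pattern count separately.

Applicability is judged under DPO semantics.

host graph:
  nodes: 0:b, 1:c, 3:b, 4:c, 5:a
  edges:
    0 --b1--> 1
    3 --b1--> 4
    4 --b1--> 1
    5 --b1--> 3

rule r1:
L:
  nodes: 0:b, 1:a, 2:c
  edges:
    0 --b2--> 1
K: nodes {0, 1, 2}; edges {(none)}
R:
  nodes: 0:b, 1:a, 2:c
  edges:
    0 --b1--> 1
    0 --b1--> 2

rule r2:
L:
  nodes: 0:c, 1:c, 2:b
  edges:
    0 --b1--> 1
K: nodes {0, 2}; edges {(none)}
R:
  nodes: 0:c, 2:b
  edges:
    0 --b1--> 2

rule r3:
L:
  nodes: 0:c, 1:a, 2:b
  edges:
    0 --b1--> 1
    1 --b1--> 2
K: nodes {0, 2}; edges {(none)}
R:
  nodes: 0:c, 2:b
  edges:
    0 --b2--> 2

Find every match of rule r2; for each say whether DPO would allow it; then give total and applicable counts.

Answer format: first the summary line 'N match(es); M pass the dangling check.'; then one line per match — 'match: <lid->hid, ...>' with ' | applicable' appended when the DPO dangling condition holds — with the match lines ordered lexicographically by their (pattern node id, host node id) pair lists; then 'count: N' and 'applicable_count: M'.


2 match(es); 0 pass the dangling check.
match: 0->4, 1->1, 2->0
match: 0->4, 1->1, 2->3
count: 2
applicable_count: 0


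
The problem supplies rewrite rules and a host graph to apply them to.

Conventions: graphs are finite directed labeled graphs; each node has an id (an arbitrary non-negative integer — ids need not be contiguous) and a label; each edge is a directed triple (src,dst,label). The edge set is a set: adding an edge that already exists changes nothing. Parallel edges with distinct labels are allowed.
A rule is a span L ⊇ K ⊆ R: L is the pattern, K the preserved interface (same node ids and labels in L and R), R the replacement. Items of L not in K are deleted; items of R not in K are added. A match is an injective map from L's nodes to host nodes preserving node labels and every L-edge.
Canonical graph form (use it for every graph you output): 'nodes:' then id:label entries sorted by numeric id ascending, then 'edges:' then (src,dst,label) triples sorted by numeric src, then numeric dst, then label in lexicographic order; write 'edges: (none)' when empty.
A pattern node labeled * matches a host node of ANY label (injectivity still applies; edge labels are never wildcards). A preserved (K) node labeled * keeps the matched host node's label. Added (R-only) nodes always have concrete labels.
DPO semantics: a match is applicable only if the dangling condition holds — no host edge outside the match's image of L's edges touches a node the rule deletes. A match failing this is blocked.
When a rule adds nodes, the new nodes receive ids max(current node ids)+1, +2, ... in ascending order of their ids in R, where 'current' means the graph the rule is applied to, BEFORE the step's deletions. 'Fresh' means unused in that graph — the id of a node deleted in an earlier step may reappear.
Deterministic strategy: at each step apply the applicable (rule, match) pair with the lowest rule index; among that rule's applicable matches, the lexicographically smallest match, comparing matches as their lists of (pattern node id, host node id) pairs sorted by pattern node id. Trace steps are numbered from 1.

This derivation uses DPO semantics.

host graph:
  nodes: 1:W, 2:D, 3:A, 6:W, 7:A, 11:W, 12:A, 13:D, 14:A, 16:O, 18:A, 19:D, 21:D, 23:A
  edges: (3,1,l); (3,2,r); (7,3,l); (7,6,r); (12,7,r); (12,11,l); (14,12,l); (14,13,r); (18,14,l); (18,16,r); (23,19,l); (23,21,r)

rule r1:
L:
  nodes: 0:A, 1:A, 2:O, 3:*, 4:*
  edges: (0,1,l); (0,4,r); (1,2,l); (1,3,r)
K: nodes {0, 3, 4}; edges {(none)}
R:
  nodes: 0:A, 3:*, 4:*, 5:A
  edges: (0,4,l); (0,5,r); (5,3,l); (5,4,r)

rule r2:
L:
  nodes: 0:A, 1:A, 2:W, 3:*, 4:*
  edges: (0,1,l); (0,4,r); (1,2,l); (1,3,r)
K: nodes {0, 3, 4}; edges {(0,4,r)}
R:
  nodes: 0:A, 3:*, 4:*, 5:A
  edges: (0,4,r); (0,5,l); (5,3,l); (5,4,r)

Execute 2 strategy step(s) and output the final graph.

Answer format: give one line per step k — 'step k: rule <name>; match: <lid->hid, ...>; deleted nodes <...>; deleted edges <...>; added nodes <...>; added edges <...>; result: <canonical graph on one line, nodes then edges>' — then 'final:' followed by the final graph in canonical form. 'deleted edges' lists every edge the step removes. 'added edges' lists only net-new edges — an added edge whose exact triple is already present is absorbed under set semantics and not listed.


step 1: rule r2; match: 0->7, 1->3, 2->1, 3->2, 4->6; deleted nodes 1, 3; deleted edges (3,1,l); (3,2,r); (7,3,l); added nodes 24; added edges (7,24,l); (24,2,l); (24,6,r); result: nodes: 2:D, 6:W, 7:A, 11:W, 12:A, 13:D, 14:A, 16:O, 18:A, 19:D, 21:D, 23:A, 24:A edges: (7,6,r); (7,24,l); (12,7,r); (12,11,l); (14,12,l); (14,13,r); (18,14,l); (18,16,r); (23,19,l); (23,21,r); (24,2,l); (24,6,r)
step 2: rule r2; match: 0->14, 1->12, 2->11, 3->7, 4->13; deleted nodes 11, 12; deleted edges (12,7,r); (12,11,l); (14,12,l); added nodes 25; added edges (14,25,l); (25,7,l); (25,13,r); result: nodes: 2:D, 6:W, 7:A, 13:D, 14:A, 16:O, 18:A, 19:D, 21:D, 23:A, 24:A, 25:A edges: (7,6,r); (7,24,l); (14,13,r); (14,25,l); (18,14,l); (18,16,r); (23,19,l); (23,21,r); (24,2,l); (24,6,r); (25,7,l); (25,13,r)
final:
nodes: 2:D, 6:W, 7:A, 13:D, 14:A, 16:O, 18:A, 19:D, 21:D, 23:A, 24:A, 25:A
edges: (7,6,r); (7,24,l); (14,13,r); (14,25,l); (18,14,l); (18,16,r); (23,19,l); (23,21,r); (24,2,l); (24,6,r); (25,7,l); (25,13,r)


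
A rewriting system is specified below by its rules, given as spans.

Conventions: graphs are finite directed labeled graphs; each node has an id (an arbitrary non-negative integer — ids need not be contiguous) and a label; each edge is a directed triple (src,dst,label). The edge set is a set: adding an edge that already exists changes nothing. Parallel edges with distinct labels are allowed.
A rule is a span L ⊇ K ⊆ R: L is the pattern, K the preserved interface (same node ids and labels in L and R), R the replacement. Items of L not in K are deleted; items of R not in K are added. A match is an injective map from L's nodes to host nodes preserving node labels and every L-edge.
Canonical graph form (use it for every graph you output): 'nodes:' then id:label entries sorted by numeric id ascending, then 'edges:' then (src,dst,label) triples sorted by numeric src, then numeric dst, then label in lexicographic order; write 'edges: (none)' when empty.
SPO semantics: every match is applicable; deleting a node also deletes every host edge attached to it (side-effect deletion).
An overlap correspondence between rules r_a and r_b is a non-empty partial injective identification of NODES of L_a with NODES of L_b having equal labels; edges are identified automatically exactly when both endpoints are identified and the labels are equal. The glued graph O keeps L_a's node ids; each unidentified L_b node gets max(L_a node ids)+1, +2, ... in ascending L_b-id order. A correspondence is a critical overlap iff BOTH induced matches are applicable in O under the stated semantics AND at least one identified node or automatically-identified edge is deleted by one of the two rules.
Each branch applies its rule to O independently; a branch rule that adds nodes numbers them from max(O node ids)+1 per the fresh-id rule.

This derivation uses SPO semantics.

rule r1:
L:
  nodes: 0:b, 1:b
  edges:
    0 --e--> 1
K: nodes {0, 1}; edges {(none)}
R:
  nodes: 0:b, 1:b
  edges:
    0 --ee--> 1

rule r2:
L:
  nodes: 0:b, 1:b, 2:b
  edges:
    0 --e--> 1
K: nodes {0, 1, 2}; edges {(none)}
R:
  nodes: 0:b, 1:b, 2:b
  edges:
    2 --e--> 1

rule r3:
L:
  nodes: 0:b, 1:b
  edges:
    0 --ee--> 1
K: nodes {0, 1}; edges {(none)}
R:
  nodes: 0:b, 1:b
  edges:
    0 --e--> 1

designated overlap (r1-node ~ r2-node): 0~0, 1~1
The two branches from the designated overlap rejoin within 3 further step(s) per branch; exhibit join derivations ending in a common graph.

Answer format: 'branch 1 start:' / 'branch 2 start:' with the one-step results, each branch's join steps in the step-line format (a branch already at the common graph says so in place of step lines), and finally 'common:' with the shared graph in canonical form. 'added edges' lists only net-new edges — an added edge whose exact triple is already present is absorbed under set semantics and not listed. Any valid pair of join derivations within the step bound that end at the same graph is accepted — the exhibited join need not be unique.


branch 1 start:
nodes: 0:b, 1:b, 2:b
edges: (0,1,ee)
branch 2 start:
nodes: 0:b, 1:b, 2:b
edges: (2,1,e)
branch 1 step 1: rule r3; match: 0->0, 1->1; deleted nodes (none); deleted edges (0,1,ee); added nodes (none); added edges (0,1,e); result: nodes: 0:b, 1:b, 2:b edges: (0,1,e)
branch 2 step 1: rule r2; match: 0->2, 1->1, 2->0; deleted nodes (none); deleted edges (2,1,e); added nodes (none); added edges (0,1,e); result: nodes: 0:b, 1:b, 2:b edges: (0,1,e)
common:
nodes: 0:b, 1:b, 2:b
edges: (0,1,e)


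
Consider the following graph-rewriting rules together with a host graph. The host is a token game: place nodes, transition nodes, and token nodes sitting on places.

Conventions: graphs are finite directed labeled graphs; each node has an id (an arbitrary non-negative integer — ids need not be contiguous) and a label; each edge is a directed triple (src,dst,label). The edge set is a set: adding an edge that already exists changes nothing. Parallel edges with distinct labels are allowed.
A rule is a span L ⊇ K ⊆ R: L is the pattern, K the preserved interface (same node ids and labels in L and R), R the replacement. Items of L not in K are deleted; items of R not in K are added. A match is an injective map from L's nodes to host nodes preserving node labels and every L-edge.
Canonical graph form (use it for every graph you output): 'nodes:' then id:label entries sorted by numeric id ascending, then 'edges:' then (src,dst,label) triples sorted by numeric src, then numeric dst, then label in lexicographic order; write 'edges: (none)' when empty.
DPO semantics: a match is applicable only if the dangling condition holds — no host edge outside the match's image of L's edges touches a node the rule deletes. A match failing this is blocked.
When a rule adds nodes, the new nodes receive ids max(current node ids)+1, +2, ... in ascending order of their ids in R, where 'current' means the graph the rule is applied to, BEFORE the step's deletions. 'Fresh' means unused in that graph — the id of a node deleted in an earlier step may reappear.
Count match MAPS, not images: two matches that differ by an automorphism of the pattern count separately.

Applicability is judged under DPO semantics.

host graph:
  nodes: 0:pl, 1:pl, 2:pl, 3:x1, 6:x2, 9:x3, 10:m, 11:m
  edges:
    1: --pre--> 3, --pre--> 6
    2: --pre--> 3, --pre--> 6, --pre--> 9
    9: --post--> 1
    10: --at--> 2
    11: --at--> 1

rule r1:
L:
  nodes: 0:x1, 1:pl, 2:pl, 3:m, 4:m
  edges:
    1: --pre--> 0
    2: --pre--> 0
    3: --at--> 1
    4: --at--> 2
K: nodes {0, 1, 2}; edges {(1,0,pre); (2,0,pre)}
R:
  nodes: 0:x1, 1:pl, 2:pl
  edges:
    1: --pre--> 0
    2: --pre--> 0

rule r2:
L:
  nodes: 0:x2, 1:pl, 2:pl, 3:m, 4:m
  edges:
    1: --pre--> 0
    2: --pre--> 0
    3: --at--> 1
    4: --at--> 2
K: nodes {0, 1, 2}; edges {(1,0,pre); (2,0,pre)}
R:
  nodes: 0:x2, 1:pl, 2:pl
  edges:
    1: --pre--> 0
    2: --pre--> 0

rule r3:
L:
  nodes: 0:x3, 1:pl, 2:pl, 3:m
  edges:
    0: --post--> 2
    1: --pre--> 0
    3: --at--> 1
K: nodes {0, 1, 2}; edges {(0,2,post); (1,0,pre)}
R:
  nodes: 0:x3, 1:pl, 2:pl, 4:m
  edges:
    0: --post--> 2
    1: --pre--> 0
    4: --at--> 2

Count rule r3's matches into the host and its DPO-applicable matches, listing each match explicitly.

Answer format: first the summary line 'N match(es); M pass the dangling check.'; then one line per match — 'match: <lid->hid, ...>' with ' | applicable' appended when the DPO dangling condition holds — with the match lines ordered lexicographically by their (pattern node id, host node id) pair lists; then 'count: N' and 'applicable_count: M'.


1 match(es); 1 pass the dangling check.
match: 0->9, 1->2, 2->1, 3->10 | applicable
count: 1
applicable_count: 1


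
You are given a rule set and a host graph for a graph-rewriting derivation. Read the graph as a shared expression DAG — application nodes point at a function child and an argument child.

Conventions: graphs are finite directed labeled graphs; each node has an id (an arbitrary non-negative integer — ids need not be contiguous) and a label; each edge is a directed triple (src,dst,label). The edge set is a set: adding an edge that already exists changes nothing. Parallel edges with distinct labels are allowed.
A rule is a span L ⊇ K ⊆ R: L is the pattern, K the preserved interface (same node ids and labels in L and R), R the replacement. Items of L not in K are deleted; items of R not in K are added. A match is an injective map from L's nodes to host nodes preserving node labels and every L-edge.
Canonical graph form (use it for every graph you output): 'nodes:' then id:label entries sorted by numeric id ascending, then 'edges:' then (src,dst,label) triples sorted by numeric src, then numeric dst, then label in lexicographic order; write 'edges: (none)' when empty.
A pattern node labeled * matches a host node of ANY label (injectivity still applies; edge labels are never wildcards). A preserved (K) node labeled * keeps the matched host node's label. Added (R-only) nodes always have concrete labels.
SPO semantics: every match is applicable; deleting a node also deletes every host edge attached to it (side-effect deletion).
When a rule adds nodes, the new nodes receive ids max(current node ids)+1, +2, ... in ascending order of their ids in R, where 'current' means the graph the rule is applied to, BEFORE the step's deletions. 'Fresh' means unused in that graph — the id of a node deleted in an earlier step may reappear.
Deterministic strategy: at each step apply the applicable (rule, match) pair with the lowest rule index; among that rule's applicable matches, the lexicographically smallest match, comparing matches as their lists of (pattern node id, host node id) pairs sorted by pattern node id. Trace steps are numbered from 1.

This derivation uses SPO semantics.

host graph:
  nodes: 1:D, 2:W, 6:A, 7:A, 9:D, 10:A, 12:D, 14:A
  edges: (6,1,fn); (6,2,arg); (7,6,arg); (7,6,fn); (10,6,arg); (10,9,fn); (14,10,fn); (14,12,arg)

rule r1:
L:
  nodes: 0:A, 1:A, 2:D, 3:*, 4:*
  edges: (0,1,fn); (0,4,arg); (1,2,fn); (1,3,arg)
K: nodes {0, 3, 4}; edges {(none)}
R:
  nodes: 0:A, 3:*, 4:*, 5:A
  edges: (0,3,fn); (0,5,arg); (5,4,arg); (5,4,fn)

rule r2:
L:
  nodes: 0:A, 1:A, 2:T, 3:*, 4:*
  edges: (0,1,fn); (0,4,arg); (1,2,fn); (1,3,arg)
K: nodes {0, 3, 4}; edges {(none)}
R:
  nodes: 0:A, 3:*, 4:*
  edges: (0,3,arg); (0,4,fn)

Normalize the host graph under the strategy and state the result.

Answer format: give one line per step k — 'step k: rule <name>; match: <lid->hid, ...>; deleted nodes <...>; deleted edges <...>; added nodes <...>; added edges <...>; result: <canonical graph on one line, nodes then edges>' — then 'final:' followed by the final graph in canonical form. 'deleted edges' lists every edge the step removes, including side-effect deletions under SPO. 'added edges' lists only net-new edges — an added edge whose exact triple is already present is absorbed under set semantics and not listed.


step 1: rule r1; match: 0->14, 1->10, 2->9, 3->6, 4->12; deleted nodes 9, 10; deleted edges (10,6,arg); (10,9,fn); (14,10,fn); (14,12,arg); added nodes 15; added edges (14,6,fn); (14,15,arg); (15,12,arg); (15,12,fn); result: nodes: 1:D, 2:W, 6:A, 7:A, 12:D, 14:A, 15:A edges: (6,1,fn); (6,2,arg); (7,6,arg); (7,6,fn); (14,6,fn); (14,15,arg); (15,12,arg); (15,12,fn)
step 2: rule r1; match: 0->14, 1->6, 2->1, 3->2, 4->15; deleted nodes 1, 6; deleted edges (6,1,fn); (6,2,arg); (7,6,arg); (7,6,fn); (14,6,fn); (14,15,arg); added nodes 16; added edges (14,2,fn); (14,16,arg); (16,15,arg); (16,15,fn); result: nodes: 2:W, 7:A, 12:D, 14:A, 15:A, 16:A edges: (14,2,fn); (14,16,arg); (15,12,arg); (15,12,fn); (16,15,arg); (16,15,fn)
final:
nodes: 2:W, 7:A, 12:D, 14:A, 15:A, 16:A
edges: (14,2,fn); (14,16,arg); (15,12,arg); (15,12,fn); (16,15,arg); (16,15,fn)


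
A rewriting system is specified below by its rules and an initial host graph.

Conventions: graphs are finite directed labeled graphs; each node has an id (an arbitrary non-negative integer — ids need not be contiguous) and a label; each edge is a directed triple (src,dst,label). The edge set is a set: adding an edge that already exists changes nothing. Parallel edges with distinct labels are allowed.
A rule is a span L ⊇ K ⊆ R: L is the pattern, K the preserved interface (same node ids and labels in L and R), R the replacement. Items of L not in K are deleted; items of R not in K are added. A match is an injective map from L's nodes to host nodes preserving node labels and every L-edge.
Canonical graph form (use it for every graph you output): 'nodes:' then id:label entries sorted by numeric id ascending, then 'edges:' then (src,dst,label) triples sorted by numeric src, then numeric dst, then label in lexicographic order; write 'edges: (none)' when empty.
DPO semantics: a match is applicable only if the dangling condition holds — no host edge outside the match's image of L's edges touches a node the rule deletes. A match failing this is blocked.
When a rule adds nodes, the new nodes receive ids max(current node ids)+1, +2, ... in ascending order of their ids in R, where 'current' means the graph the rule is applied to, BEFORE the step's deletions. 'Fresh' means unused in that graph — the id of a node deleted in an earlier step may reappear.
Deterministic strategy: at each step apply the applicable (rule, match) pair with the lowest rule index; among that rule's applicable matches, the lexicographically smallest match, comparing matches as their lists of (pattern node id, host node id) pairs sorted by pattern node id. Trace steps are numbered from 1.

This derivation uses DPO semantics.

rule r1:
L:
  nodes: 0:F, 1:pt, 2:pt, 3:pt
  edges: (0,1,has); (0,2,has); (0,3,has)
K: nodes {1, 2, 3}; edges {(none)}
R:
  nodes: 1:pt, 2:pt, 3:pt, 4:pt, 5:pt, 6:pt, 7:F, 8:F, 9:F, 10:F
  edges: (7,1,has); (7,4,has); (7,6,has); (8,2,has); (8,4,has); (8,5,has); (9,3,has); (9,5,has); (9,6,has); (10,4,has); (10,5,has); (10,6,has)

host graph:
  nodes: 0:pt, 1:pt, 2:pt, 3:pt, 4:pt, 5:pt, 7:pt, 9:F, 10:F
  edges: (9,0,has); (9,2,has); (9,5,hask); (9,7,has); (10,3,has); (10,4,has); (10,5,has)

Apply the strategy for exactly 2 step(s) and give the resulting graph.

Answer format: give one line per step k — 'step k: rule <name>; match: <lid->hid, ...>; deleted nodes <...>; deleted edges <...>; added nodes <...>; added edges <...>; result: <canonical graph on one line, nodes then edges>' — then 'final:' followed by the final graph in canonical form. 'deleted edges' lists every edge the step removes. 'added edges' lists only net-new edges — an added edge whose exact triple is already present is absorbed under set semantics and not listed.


step 1: rule r1; match: 0->10, 1->3, 2->4, 3->5; deleted nodes 10; deleted edges (10,3,has); (10,4,has); (10,5,has); added nodes 11, 12, 13, 14, 15, 16, 17; added edges (14,3,has); (14,11,has); (14,13,has); (15,4,has); (15,11,has); (15,12,has); (16,5,has); (16,12,has); (16,13,has); (17,11,has); (17,12,has); (17,13,has); result: nodes: 0:pt, 1:pt, 2:pt, 3:pt, 4:pt, 5:pt, 7:pt, 9:F, 11:pt, 12:pt, 13:pt, 14:F, 15:F, 16:F, 17:F edges: (9,0,has); (9,2,has); (9,5,hask); (9,7,has); (14,3,has); (14,11,has); (14,13,has); (15,4,has); (15,11,has); (15,12,has); (16,5,has); (16,12,has); (16,13,has); (17,11,has); (17,12,has); (17,13,has)
step 2: rule r1; match: 0->14, 1->3, 2->11, 3->13; deleted nodes 14; deleted edges (14,3,has); (14,11,has); (14,13,has); added nodes 18, 19, 20, 21, 22, 23, 24; added edges (21,3,has); (21,18,has); (21,20,has); (22,11,has); (22,18,has); (22,19,has); (23,13,has); (23,19,has); (23,20,has); (24,18,has); (24,19,has); (24,20,has); result: nodes: 0:pt, 1:pt, 2:pt, 3:pt, 4:pt, 5:pt, 7:pt, 9:F, 11:pt, 12:pt, 13:pt, 15:F, 16:F, 17:F, 18:pt, 19:pt, 20:pt, 21:F, 22:F, 23:F, 24:F edges: (9,0,has); (9,2,has); (9,5,hask); (9,7,has); (15,4,has); (15,11,has); (15,12,has); (16,5,has); (16,12,has); (16,13,has); (17,11,has); (17,12,has); (17,13,has); (21,3,has); (21,18,has); (21,20,has); (22,11,has); (22,18,has); (22,19,has); (23,13,has); (23,19,has); (23,20,has); (24,18,has); (24,19,has); (24,20,has)
final:
nodes: 0:pt, 1:pt, 2:pt, 3:pt, 4:pt, 5:pt, 7:pt, 9:F, 11:pt, 12:pt, 13:pt, 15:F, 16:F, 17:F, 18:pt, 19:pt, 20:pt, 21:F, 22:F, 23:F, 24:F
edges: (9,0,has); (9,2,has); (9,5,hask); (9,7,has); (15,4,has); (15,11,has); (15,12,has); (16,5,has); (16,12,has); (16,13,has); (17,11,has); (17,12,has); (17,13,has); (21,3,has); (21,18,has); (21,20,has); (22,11,has); (22,18,has); (22,19,has); (23,13,has); (23,19,has); (23,20,has); (24,18,has); (24,19,has); (24,20,has)


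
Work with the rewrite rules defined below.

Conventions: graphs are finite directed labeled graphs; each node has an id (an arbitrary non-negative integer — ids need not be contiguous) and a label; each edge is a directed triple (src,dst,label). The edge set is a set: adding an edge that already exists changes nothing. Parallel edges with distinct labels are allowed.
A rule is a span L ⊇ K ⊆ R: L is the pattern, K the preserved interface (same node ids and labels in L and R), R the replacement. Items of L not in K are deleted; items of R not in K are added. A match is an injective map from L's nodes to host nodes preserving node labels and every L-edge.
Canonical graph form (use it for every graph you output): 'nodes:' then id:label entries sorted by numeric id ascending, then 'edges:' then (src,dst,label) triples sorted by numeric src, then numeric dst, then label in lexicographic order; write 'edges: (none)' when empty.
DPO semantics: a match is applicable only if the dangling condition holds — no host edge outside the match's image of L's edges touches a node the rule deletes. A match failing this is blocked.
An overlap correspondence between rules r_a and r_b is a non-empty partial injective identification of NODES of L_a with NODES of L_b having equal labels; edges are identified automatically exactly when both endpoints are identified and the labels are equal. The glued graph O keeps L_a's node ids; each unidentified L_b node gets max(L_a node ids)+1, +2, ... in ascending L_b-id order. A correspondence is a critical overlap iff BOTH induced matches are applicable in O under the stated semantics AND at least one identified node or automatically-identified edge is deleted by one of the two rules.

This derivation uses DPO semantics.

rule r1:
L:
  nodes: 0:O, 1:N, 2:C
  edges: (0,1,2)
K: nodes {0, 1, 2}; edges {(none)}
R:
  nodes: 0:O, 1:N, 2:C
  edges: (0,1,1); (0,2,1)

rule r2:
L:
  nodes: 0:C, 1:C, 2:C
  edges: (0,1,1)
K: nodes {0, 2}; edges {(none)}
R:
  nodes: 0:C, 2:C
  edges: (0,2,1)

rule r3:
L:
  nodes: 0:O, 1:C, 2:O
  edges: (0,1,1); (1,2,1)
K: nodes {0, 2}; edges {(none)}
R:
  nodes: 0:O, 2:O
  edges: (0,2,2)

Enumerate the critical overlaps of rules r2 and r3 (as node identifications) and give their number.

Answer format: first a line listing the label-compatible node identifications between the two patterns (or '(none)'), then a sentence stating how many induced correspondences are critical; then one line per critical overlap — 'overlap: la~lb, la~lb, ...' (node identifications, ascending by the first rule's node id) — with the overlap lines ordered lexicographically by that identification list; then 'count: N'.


label-compatible node identifications between L(r2) and L(r3): 0~1, 1~1, 2~1
1 of the induced correspondences is a critical overlap of r2 and r3.
overlap: 2~1
count: 1


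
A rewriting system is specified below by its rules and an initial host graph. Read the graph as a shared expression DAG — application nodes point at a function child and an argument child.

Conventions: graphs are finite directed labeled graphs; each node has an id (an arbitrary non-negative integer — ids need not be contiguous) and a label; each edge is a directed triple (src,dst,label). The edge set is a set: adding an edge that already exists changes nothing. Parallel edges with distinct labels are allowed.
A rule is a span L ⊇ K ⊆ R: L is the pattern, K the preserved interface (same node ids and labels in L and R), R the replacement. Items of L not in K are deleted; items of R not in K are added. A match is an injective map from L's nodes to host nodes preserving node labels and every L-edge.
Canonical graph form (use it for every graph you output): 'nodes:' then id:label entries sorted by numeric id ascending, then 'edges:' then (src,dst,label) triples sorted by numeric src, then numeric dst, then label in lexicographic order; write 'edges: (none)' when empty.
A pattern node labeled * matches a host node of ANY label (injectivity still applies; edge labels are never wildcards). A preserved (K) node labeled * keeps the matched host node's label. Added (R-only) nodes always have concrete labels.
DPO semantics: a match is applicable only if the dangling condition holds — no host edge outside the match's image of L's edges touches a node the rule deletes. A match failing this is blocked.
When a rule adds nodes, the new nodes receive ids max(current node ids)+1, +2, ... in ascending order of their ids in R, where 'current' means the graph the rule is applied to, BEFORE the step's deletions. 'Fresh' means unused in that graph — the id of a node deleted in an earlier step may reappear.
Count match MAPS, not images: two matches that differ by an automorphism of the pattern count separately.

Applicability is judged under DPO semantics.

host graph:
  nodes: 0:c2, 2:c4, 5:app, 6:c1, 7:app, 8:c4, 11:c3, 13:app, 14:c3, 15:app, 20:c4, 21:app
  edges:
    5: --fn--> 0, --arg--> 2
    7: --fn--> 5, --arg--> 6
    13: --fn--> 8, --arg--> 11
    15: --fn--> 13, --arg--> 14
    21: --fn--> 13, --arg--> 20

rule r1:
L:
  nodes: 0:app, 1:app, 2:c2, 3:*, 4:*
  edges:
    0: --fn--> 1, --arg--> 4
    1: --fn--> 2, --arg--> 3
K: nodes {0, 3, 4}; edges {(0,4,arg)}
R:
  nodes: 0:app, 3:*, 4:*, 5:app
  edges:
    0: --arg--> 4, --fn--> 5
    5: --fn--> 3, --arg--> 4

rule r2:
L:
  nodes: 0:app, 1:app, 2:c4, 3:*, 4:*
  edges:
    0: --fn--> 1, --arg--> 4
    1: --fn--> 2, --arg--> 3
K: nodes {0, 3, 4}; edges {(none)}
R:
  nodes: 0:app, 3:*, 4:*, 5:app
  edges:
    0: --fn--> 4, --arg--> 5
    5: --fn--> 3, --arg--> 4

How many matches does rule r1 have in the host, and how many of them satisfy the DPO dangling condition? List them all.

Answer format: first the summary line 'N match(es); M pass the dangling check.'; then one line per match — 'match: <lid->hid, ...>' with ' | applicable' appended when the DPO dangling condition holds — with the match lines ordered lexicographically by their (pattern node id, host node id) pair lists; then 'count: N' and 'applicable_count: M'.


1 match(es); 1 pass the dangling check.
match: 0->7, 1->5, 2->0, 3->2, 4->6 | applicable
count: 1
applicable_count: 1


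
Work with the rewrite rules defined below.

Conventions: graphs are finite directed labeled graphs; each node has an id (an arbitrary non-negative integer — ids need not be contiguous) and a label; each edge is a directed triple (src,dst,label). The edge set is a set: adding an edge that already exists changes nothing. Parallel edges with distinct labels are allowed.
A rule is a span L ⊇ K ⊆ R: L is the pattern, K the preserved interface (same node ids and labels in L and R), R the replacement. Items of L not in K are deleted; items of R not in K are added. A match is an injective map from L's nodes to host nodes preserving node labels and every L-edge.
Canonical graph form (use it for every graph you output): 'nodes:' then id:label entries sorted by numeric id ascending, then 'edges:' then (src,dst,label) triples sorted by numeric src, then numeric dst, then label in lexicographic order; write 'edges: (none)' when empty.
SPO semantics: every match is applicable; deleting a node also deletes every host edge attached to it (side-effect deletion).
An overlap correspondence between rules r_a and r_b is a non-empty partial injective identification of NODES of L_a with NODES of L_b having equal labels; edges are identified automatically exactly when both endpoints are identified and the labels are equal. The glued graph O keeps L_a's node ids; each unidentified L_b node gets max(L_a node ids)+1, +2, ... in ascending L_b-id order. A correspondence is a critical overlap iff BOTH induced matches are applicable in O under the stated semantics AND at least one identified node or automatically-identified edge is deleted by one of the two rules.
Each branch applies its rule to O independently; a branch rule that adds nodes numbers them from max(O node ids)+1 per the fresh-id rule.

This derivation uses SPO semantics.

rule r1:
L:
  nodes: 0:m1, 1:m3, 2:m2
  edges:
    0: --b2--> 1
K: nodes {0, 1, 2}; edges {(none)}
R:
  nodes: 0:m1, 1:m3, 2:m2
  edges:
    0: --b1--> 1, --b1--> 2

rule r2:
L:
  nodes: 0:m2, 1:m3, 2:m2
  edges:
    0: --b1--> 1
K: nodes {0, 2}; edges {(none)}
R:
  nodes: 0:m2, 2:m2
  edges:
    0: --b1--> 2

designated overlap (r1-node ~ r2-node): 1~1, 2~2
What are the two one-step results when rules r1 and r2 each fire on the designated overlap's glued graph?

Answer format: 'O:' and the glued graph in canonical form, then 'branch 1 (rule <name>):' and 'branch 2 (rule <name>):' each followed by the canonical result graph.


O:
nodes: 0:m1, 1:m3, 2:m2, 3:m2
edges: (0,1,b2); (3,1,b1)
branch 1 (rule r1):
nodes: 0:m1, 1:m3, 2:m2, 3:m2
edges: (0,1,b1); (0,2,b1); (3,1,b1)
branch 2 (rule r2):
nodes: 0:m1, 2:m2, 3:m2
edges: (3,2,b1)


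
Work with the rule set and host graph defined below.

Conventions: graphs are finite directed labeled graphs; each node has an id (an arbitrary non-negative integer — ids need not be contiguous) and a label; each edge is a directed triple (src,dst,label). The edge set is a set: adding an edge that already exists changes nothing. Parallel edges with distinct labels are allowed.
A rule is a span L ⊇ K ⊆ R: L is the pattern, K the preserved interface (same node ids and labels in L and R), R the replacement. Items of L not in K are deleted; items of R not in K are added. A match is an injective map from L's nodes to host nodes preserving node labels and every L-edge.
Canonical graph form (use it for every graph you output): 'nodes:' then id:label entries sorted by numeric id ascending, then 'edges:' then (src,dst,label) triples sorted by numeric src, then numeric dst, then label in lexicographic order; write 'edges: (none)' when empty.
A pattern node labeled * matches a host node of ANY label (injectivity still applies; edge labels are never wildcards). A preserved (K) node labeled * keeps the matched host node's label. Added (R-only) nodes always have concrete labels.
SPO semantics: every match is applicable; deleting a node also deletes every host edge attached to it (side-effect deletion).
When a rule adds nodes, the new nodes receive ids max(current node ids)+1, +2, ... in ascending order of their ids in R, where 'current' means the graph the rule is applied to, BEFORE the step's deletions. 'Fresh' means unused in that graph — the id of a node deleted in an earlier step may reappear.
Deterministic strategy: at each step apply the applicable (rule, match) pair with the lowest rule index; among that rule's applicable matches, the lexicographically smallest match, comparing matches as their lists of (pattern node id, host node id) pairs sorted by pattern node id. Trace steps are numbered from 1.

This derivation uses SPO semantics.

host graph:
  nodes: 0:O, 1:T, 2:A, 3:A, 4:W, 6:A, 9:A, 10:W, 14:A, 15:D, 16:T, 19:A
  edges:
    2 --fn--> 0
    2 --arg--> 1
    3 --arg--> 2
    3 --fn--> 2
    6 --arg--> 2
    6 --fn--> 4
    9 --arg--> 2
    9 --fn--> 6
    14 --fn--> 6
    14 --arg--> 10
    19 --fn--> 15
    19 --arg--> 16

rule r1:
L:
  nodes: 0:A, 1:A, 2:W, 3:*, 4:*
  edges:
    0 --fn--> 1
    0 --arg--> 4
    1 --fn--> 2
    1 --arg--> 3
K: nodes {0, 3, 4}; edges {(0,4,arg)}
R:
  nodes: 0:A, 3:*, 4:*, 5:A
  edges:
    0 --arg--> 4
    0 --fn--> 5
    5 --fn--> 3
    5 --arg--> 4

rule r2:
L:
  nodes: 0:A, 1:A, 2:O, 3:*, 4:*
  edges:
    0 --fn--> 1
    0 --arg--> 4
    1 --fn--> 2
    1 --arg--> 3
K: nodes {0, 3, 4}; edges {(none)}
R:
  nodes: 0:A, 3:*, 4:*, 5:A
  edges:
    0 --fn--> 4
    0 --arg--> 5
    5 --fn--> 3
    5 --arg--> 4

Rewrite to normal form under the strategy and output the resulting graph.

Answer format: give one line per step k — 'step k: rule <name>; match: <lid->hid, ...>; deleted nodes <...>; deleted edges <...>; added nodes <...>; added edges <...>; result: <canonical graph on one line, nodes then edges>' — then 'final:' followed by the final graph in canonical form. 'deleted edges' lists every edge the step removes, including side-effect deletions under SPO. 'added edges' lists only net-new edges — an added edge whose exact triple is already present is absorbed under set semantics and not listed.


step 1: rule r1; match: 0->14, 1->6, 2->4, 3->2, 4->10; deleted nodes 4, 6; deleted edges (6,2,arg); (6,4,fn); (9,6,fn); (14,6,fn); added nodes 20; added edges (14,20,fn); (20,2,fn); (20,10,arg); result: nodes: 0:O, 1:T, 2:A, 3:A, 9:A, 10:W, 14:A, 15:D, 16:T, 19:A, 20:A edges: (2,0,fn); (2,1,arg); (3,2,arg); (3,2,fn); (9,2,arg); (14,10,arg); (14,20,fn); (19,15,fn); (19,16,arg); (20,2,fn); (20,10,arg)
step 2: rule r2; match: 0->20, 1->2, 2->0, 3->1, 4->10; deleted nodes 0, 2; deleted edges (2,0,fn); (2,1,arg); (3,2,arg); (3,2,fn); (9,2,arg); (20,2,fn); (20,10,arg); added nodes 21; added edges (20,10,fn); (20,21,arg); (21,1,fn); (21,10,arg); result: nodes: 1:T, 3:A, 9:A, 10:W, 14:A, 15:D, 16:T, 19:A, 20:A, 21:A edges: (14,10,arg); (14,20,fn); (19,15,fn); (19,16,arg); (20,10,fn); (20,21,arg); (21,1,fn); (21,10,arg)
final:
nodes: 1:T, 3:A, 9:A, 10:W, 14:A, 15:D, 16:T, 19:A, 20:A, 21:A
edges: (14,10,arg); (14,20,fn); (19,15,fn); (19,16,arg); (20,10,fn); (20,21,arg); (21,1,fn); (21,10,arg)
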